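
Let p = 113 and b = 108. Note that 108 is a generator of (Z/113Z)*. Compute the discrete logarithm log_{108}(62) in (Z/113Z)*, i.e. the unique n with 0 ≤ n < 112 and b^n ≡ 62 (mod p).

106

Baby-step giant-step with m = ceil(sqrt(112)) = 11.
Baby table (108^j mod 113 for j=0..10):
  0:1  1:108  2:25  3:101  4:60  5:39  6:31  7:71
  8:97  9:80  10:52
Giant step factor: 108^(-11) ≡ 103 (mod 113).
Scan 62·103^i mod 113 for i = 0, 1, …:
  i=0: 62   i=1: 58   i=2: 98   i=3: 37
  i=4: 82   i=5: 84   i=6: 64   i=7: 38
  i=8: 72   i=9: 71
Match at i=9, j=7: n = 9·11 + 7 = 106.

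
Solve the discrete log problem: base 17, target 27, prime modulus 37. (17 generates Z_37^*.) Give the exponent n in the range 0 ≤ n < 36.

6

Successive powers of 17 modulo 37:
  17^0=1  17^1=17  17^2=30  17^3=29  17^4=12  17^5=19
  17^6=27
So 17^6 ≡ 27 (mod 37), giving n = 6.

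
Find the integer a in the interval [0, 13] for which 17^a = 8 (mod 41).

6

Compute 17^0 mod 41 = 1, then multiply by 17 repeatedly:
  17^0=1  17^1=17  17^2=2  17^3=34  17^4=4
  17^5=27  17^6=8
Found 8 at exponent 6.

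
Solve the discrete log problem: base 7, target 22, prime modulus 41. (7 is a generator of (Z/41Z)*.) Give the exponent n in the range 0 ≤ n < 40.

11

Successive powers of 7 modulo 41:
  7^0=1  7^1=7  7^2=8  7^3=15  7^4=23  7^5=38
  7^6=20  7^7=17  7^8=37  7^9=13  7^10=9  7^11=22
So 7^11 ≡ 22 (mod 41), giving n = 11.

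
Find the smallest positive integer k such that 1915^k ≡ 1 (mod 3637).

1818

The order of 1915 must divide p − 1 = 3636 = 2^2 · 3^2 · 101.
Divisors: 1, 2, 3, 4, 6, 9, 12, 18, 36, 101, 202, 303, 404, 606, 909, 1212, 1818, 3636.
Check each in increasing order: 1915^1 ≡ 1915;  1915^2 ≡ 1129;  1915^3 ≡ 1657;  1915^4 ≡ 1691;  1915^6 ≡ 3351;  1915^9 ≡ 2545;  1915^12 ≡ 1782;  1915^18 ≡ 3165;  1915^36 ≡ 927;  1915^101 ≡ 3285;  1915^202 ≡ 246;  1915^303 ≡ 696;  1915^404 ≡ 2324;  1915^606 ≡ 695;  1915^909 ≡ 3636;  1915^1212 ≡ 2941;  1915^1818 ≡ 1.
Smallest exponent giving 1 is 1818.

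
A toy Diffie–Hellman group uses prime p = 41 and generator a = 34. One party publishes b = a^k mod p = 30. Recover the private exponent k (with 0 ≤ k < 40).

Successive powers of 34 modulo 41:
  34^0=1  34^1=34  34^2=8  34^3=26  34^4=23  34^5=3
  34^6=20  34^7=24  34^8=37  34^9=28  34^10=9  34^11=19
  34^12=31  34^13=29  34^14=2  34^15=27  34^16=16  34^17=11
  34^18=5  34^19=6  34^20=40  34^21=7  34^22=33  34^23=15
  34^24=18  34^25=38  34^26=21  34^27=17  34^28=4  34^29=13
  34^30=32  34^31=22  34^32=10  34^33=12  34^34=39  34^35=14
  34^36=25  34^37=30
So 34^37 ≡ 30 (mod 41), giving k = 37.

37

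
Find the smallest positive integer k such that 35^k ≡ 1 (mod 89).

The order of 35 must divide p − 1 = 88 = 2^3 · 11.
Divisors: 1, 2, 4, 8, 11, 22, 44, 88.
Check each in increasing order: 35^1 ≡ 35;  35^2 ≡ 68;  35^4 ≡ 85;  35^8 ≡ 16;  35^11 ≡ 77;  35^22 ≡ 55;  35^44 ≡ 88;  35^88 ≡ 1.
Smallest exponent giving 1 is 88.

88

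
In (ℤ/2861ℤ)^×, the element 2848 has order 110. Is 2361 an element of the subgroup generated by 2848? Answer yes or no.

yes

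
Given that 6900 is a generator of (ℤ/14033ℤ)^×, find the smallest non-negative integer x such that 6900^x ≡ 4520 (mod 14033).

Baby-step giant-step with m = ceil(sqrt(14032)) = 119.
Baby table (6900^j mod 14033 for j=0..118):
  0:1  1:6900  2:10064  3:6316  4:7935  5:8767  6:10070  7:5617
  8:12187  9:4564  10:1548  11:2087  12:2442  13:10200  14:4505  15:1405
  16:11730  17:8689  18:5124  19:6473  20:10694  21:3086  22:5339  23:2475
  24:13372  25:13858  26:13371  27:6958  28:3307  29:642  30:9405  31:5908
  32:13368  33:291  34:1181  35:9760  36:13666  37:7673  38:11224  39:11506
  40:6719  41:10101  42:9022  43:1412  44:3898  45:8972  46:7237  47:5886
  48:1898  49:3411  50:2559  51:3586  52:3221  53:10661  54:13947  55:10019
  56:4542  57:4111  58:5207  59:3820  60:4026  61:8093  62:4393  63:420
  64:7202  65:2947  66:483  67:6879  68:5494  69:5467  70:1596  71:10528
  72:8392  73:4642  74:6494  75:1231  76:3935  77:11678  78:714  79:1017
  80:800  81:5031  82:10291  83:920  84:5084  85:11133  86:1058  87:3040
  88:10698  89:2620  90:3496  91:13706  92:3013  93:6827  94:11552  95:1360
  96:9956  97:4865  98:1564  99:223  100:9103  101:13025  102:5168  103:1347
  104:4454  105:330  106:3654  107:9332  108:7396  109:8412  110:2312  111:11312
  112:1254  113:8272  114:4589  115:5652  116:1093  117:5979  118:12113
Giant step factor: 6900^(-119) ≡ 13520 (mod 14033).
Scan 4520·13520^i mod 14033 for i = 0, 1, …:
  i=0: 4520   i=1: 10718   i=2: 2602   i=3: 12342
  i=4: 11470   i=5: 9750   i=6: 8031   i=7: 5799
  i=8: 109   i=9: 215     …   i=26: 8089
  i=27: 4111
Match at i=27, j=57: x = 27·119 + 57 = 3270.

3270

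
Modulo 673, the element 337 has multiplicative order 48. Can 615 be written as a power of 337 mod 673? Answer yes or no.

yes

615 ∈ ⟨337⟩ iff 615^48 ≡ 1 (mod 673), since |⟨337⟩| = 48.
615^48 mod 673 = 1.
Since 1 = 1, 615 lies in the subgroup.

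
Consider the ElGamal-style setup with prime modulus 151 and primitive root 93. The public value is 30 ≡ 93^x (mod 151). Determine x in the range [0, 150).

Baby-step giant-step with m = ceil(sqrt(150)) = 13.
Baby table (93^j mod 151 for j=0..12):
  0:1  1:93  2:42  3:131  4:103  5:66  6:98  7:54
  8:39  9:3  10:128  11:126  12:91
Giant step factor: 93^(-13) ≡ 108 (mod 151).
Scan 30·108^i mod 151 for i = 0, 1, …:
  i=0: 30   i=1: 69   i=2: 53   i=3: 137
  i=4: 149   i=5: 86   i=6: 77   i=7: 11
  i=8: 131
Match at i=8, j=3: x = 8·13 + 3 = 107.

107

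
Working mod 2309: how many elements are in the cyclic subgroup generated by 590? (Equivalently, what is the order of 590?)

1154

The order of 590 must divide p − 1 = 2308 = 2^2 · 577.
Divisors: 1, 2, 4, 577, 1154, 2308.
Check each in increasing order: 590^1 ≡ 590;  590^2 ≡ 1750;  590^4 ≡ 766;  590^577 ≡ 2308;  590^1154 ≡ 1.
Smallest exponent giving 1 is 1154.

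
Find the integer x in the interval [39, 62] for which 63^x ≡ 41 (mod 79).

51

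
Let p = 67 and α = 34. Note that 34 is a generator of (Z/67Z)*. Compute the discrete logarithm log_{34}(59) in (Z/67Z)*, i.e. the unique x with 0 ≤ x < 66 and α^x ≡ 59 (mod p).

Successive powers of 34 modulo 67:
  34^0=1  34^1=34  34^2=17  34^3=42  34^4=21  34^5=44
  34^6=22  34^7=11  34^8=39  34^9=53  34^10=60  34^11=30
  34^12=15  34^13=41  34^14=54  34^15=27  34^16=47  34^17=57
  34^18=62  34^19=31  34^20=49  34^21=58  34^22=29  34^23=48
  34^24=24  34^25=12  34^26=6  34^27=3  34^28=35  34^29=51
  34^30=59
So 34^30 ≡ 59 (mod 67), giving x = 30.

30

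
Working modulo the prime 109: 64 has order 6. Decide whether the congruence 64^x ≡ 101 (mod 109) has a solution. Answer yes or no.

⟨64⟩ has order 6; its elements mod 109 are {1, 45, 46, 63, 64, 108}.
101 is not in this set.

no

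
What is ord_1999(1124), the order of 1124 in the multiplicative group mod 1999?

111

The order of 1124 must divide p − 1 = 1998 = 2 · 3^3 · 37.
Divisors: 1, 2, 3, 6, 9, 18, 27, 37, 54, 74, 111, 222, 333, 666, 999, 1998.
Check each in increasing order: 1124^1 ≡ 1124;  1124^2 ≡ 8;  1124^3 ≡ 996;  1124^6 ≡ 512;  1124^9 ≡ 207;  1124^18 ≡ 870;  1124^27 ≡ 180;  1124^37 ≡ 1190;  1124^54 ≡ 416;  1124^74 ≡ 808;  1124^111 ≡ 1.
Smallest exponent giving 1 is 111.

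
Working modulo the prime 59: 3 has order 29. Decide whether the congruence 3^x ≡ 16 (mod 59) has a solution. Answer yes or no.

yes

16 ∈ ⟨3⟩ iff 16^29 ≡ 1 (mod 59), since |⟨3⟩| = 29.
16^29 mod 59 = 1.
Since 1 = 1, 16 lies in the subgroup.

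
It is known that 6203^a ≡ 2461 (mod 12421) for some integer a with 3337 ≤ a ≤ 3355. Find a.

3338

Compute 6203^3337 mod 12421 = 1328, then multiply by 6203 repeatedly:
  6203^3337=1328  6203^3338=2461
Found 2461 at exponent 3338.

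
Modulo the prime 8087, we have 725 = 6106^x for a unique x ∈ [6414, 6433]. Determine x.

Compute 6106^6414 mod 8087 = 2724, then multiply by 6106 repeatedly:
  6106^6414=2724  6106^6415=5872  6106^6416=4761  6106^6417=5988  6106^6418=1401
  6106^6419=6547  6106^6420=1941  6106^6421=4291  6106^6422=7053  6106^6423=2343
  6106^6424=455  6106^6425=4389  6106^6426=7003  6106^6427=4349  6106^6428=5373
  6106^6429=6666  6106^6430=725
Found 725 at exponent 6430.

6430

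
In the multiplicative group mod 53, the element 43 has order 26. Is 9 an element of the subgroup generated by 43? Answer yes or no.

9 ∈ ⟨43⟩ iff 9^26 ≡ 1 (mod 53), since |⟨43⟩| = 26.
9^26 mod 53 = 1.
Since 1 = 1, 9 lies in the subgroup.

yes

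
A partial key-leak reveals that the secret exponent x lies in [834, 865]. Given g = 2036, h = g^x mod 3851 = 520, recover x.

Compute 2036^834 mod 3851 = 2419, then multiply by 2036 repeatedly:
  2036^834=2419  2036^835=3506  2036^836=2313  2036^837=3346  2036^838=37
  2036^839=2163  2036^840=2175  2036^841=3501  2036^842=3686  2036^843=2948
  2036^844=2270  2036^845=520
Found 520 at exponent 845.

845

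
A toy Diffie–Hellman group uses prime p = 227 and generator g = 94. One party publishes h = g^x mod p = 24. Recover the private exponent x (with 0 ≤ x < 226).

219

Baby-step giant-step with m = ceil(sqrt(226)) = 16.
Baby table (94^j mod 227 for j=0..15):
  0:1  1:94  2:210  3:218  4:62  5:153  6:81  7:123
  8:212  9:179  10:28  11:135  12:205  13:202  14:147  15:198
Giant step factor: 94^(-16) ≡ 113 (mod 227).
Scan 24·113^i mod 227 for i = 0, 1, …:
  i=0: 24   i=1: 215   i=2: 6   i=3: 224
  i=4: 115   i=5: 56   i=6: 199   i=7: 14
  i=8: 220   i=9: 117   i=10: 55   i=11: 86
  i=12: 184   i=13: 135
Match at i=13, j=11: x = 13·16 + 11 = 219.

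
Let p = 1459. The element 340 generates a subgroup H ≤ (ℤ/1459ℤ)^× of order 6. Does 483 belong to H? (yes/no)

no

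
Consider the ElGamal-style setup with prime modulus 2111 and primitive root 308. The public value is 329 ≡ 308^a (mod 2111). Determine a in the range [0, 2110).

345

Baby-step giant-step with m = ceil(sqrt(2110)) = 46.
Baby table (308^j mod 2111 for j=0..45):
  0:1  1:308  2:1980  3:1872  4:273  5:1755  6:124  7:194
  8:644  9:2029  10:76  11:187  12:599  13:835  14:1749  15:387
  16:980  17:2078  18:391  19:101  20:1554  21:1546  22:1193  23:130
  24:2042  25:1969  26:595  27:1714  28:162  29:1343  30:1999  31:1391
  32:2006  33:1436  34:1089  35:1874  36:889  37:1493  38:1757  39:740
  40:2043  41:166  42:464  43:1475  44:435  45:987
Giant step factor: 308^(-46) ≡ 176 (mod 2111).
Scan 329·176^i mod 2111 for i = 0, 1, …:
  i=0: 329   i=1: 907   i=2: 1307   i=3: 2044
  i=4: 874   i=5: 1832   i=6: 1560   i=7: 130
Match at i=7, j=23: a = 7·46 + 23 = 345.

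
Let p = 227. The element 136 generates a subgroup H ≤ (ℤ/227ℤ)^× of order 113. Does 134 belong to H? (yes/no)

yes

134 ∈ ⟨136⟩ iff 134^113 ≡ 1 (mod 227), since |⟨136⟩| = 113.
134^113 mod 227 = 1.
Since 1 = 1, 134 lies in the subgroup.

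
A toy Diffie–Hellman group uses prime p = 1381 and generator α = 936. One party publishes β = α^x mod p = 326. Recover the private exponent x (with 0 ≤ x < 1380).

1183

Baby-step giant-step with m = ceil(sqrt(1380)) = 38.
Baby table (936^j mod 1381 for j=0..37):
  0:1  1:936  2:542  3:485  4:992  5:480  6:455  7:532
  8:792  9:1096  10:1154  11:202  12:1256  13:385  14:1300  15:139
  16:290  17:764  18:1127  19:1169  20:432  21:1100  22:755  23:989
  24:434  25:210  26:458  27:578  28:1037  29:1170  30:1368  31:261
  32:1240  33:600  34:914  35:665  36:990  37:1370
Giant step factor: 936^(-38) ≡ 887 (mod 1381).
Scan 326·887^i mod 1381 for i = 0, 1, …:
  i=0: 326   i=1: 533   i=2: 469   i=3: 322
  i=4: 1128   i=5: 692   i=6: 640   i=7: 89
  i=8: 226   i=9: 217     …   i=30: 519
  i=31: 480
Match at i=31, j=5: x = 31·38 + 5 = 1183.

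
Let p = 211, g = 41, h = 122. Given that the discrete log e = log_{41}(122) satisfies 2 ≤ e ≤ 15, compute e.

Compute 41^2 mod 211 = 204, then multiply by 41 repeatedly:
  41^2=204  41^3=135  41^4=49  41^5=110  41^6=79
  41^7=74  41^8=80  41^9=115  41^10=73  41^11=39
  41^12=122
Found 122 at exponent 12.

12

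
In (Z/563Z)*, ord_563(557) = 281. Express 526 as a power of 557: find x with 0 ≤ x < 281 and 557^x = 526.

202

Baby-step giant-step with m = ceil(sqrt(281)) = 17.
Baby table (557^j mod 563 for j=0..16):
  0:1  1:557  2:36  3:347  4:170  5:106  6:490  7:438
  8:187  9:4  10:539  11:144  12:262  13:117  14:424  15:271
  16:63
Giant step factor: 557^(-17) ≡ 70 (mod 563).
Scan 526·70^i mod 563 for i = 0, 1, …:
  i=0: 526   i=1: 225   i=2: 549   i=3: 146
  i=4: 86   i=5: 390   i=6: 276   i=7: 178
  i=8: 74   i=9: 113   i=10: 28   i=11: 271
Match at i=11, j=15: x = 11·17 + 15 = 202.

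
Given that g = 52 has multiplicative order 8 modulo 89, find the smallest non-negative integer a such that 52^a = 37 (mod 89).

Successive powers of 52 modulo 89:
  52^0=1  52^1=52  52^2=34  52^3=77  52^4=88  52^5=37
So 52^5 ≡ 37 (mod 89), giving a = 5.

5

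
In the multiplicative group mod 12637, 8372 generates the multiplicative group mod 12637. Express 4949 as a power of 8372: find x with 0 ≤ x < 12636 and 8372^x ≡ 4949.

Baby-step giant-step with m = ceil(sqrt(12636)) = 113.
Baby table (8372^j mod 12637 for j=0..112):
  0:1  1:8372  2:5582  3:878  4:8519  5:10477  6:27  7:11215
  8:11707  9:11069  10:2547  11:4865  12:729  13:12154  14:164  15:8212
  16:5584  17:4985  18:7046  19:12233  20:4428  21:6895  22:11761  23:8225
  24:687  25:1729  26:5823  27:9247  28:1622  29:7246  30:5912  31:8772
  32:5577  33:9566  34:5883  35:6087  36:7980  37:9378  38:11572  39:5542
  40:7197  41:68  42:631  43:466  44:9156  45:10627  46:4764  47:1836
  48:4400  49:12582  50:7109  51:8915  52:2258  53:11661  54:5067  55:11152
  56:2388  57:602  58:10418  59:11559  60:10439  61:10453  62:1291  63:3617
  64:3272  65:8805  66:3839  67:4217  68:9583  69:9200  70:12522  71:10269
  72:2557  73:126  74:6001  75:8297  76:9532  77:11886  78:5854  79:3402
  80:10383  81:9190  82:4624  83:4997  84:6414  85:3395  86:2327  87:8027
  88:11115  89:8549  90:8897  91:3206  92:12281  93:1900  94:9454  95:3357
  96:116  97:10740  98:3025  99:752  100:2518  101:2180  102:3132  103:11966
  104:5853  105:7667  106:4801  107:8312  108:8742  109:7157  110:6387  111:4817
  112:3257
Giant step factor: 8372^(-113) ≡ 10697 (mod 12637).
Scan 4949·10697^i mod 12637 for i = 0, 1, …:
  i=0: 4949   i=1: 3060   i=2: 2990   i=3: 12420
  i=4: 3959   i=5: 2836   i=6: 7892   i=7: 5564
  i=8: 10475   i=9: 11433     …   i=70: 6943
  i=71: 1622
Match at i=71, j=28: x = 71·113 + 28 = 8051.

8051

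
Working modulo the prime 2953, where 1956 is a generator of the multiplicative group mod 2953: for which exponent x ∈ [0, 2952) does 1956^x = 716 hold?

124

Baby-step giant-step with m = ceil(sqrt(2952)) = 55.
Baby table (1956^j mod 2953 for j=0..54):
  0:1  1:1956  2:1801  3:2780  4:1207  5:1445  6:399  7:852
  8:1020  9:1845  10:254  11:720  12:2692  13:353  14:2419  15:858
  16:944  17:839  18:2169  19:2056  20:2503  21:2747  22:1625  23:1072
  24:202  25:2363  26:583  27:490  28:1668  29:2496  30:867  31:830
  32:2283  33:612  34:1107  35:743  36:432  37:434  38:1393  39:2042
  40:1696  41:1157  42:1094  43:1892  44:643  45:2683  46:467  47:975
  48:2415  49:1893  50:2599  51:1531  52:294  53:2182  54:907
Giant step factor: 1956^(-55) ≡ 1854 (mod 2953).
Scan 716·1854^i mod 2953 for i = 0, 1, …:
  i=0: 716   i=1: 1567   i=2: 2419
Match at i=2, j=14: x = 2·55 + 14 = 124.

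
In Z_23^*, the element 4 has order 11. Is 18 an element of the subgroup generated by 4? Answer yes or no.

⟨4⟩ has order 11; its elements mod 23 are {1, 2, 3, 4, 6, 8, 9, 12, 13, 16, 18}.
18 is in this set.

yes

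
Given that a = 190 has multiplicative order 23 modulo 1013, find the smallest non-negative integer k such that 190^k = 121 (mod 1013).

Successive powers of 190 modulo 1013:
  190^0=1  190^1=190  190^2=645  190^3=990  190^4=695  190^5=360
  190^6=529  190^7=223  190^8=837  190^9=1002  190^10=949  190^11=1009
  190^12=253  190^13=459  190^14=92  190^15=259  190^16=586  190^17=923
  190^18=121
So 190^18 ≡ 121 (mod 1013), giving k = 18.

18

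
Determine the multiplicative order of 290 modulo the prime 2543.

The order of 290 must divide p − 1 = 2542 = 2 · 31 · 41.
Divisors: 1, 2, 31, 41, 62, 82, 1271, 2542.
Check each in increasing order: 290^1 ≡ 290;  290^2 ≡ 181;  290^31 ≡ 1310;  290^41 ≡ 1796;  290^62 ≡ 2118;  290^82 ≡ 1092;  290^1271 ≡ 2542;  290^2542 ≡ 1.
Smallest exponent giving 1 is 2542.

2542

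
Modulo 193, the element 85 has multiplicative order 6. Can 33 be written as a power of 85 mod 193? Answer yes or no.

33 ∈ ⟨85⟩ iff 33^6 ≡ 1 (mod 193), since |⟨85⟩| = 6.
33^6 mod 193 = 170.
Since 170 ≠ 1, 33 does not lie in the subgroup.

no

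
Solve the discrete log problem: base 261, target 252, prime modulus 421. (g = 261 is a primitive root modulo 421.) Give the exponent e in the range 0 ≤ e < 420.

Baby-step giant-step with m = ceil(sqrt(420)) = 21.
Baby table (261^j mod 421 for j=0..20):
  0:1  1:261  2:340  3:330  4:246  5:214  6:282  7:348
  8:313  9:19  10:328  11:145  12:376  13:43  14:277  15:306
  16:297  17:53  18:361  19:338  20:229
Giant step factor: 261^(-21) ≡ 259 (mod 421).
Scan 252·259^i mod 421 for i = 0, 1, …:
  i=0: 252   i=1: 13   i=2: 420   i=3: 162
  i=4: 279   i=5: 270   i=6: 44   i=7: 29
  i=8: 354   i=9: 329   i=10: 169   i=11: 408
  i=12: 1
Match at i=12, j=0: e = 12·21 + 0 = 252.

252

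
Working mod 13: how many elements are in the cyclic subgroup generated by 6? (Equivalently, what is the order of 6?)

The order of 6 must divide p − 1 = 12 = 2^2 · 3.
Divisors: 1, 2, 3, 4, 6, 12.
Check each in increasing order: 6^1 ≡ 6;  6^2 ≡ 10;  6^3 ≡ 8;  6^4 ≡ 9;  6^6 ≡ 12;  6^12 ≡ 1.
Smallest exponent giving 1 is 12.

12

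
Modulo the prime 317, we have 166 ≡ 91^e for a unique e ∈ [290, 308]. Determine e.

301

Compute 91^290 mod 317 = 204, then multiply by 91 repeatedly:
  91^290=204  91^291=178  91^292=31  91^293=285  91^294=258
  91^295=20  91^296=235  91^297=146  91^298=289  91^299=305
  91^300=176  91^301=166
Found 166 at exponent 301.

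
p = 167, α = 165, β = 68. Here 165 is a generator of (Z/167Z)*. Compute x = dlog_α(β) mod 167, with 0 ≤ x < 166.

Baby-step giant-step with m = ceil(sqrt(166)) = 13.
Baby table (165^j mod 167 for j=0..12):
  0:1  1:165  2:4  3:159  4:16  5:135  6:64  7:39
  8:89  9:156  10:22  11:123  12:88
Giant step factor: 165^(-13) ≡ 37 (mod 167).
Scan 68·37^i mod 167 for i = 0, 1, …:
  i=0: 68   i=1: 11   i=2: 73   i=3: 29
  i=4: 71   i=5: 122   i=6: 5   i=7: 18
  i=8: 165
Match at i=8, j=1: x = 8·13 + 1 = 105.

105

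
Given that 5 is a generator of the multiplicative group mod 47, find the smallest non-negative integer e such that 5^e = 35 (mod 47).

33

Baby-step giant-step with m = ceil(sqrt(46)) = 7.
Baby table (5^j mod 47 for j=0..6):
  0:1  1:5  2:25  3:31  4:14  5:23  6:21
Giant step factor: 5^(-7) ≡ 30 (mod 47).
Scan 35·30^i mod 47 for i = 0, 1, …:
  i=0: 35   i=1: 16   i=2: 10   i=3: 18
  i=4: 23
Match at i=4, j=5: e = 4·7 + 5 = 33.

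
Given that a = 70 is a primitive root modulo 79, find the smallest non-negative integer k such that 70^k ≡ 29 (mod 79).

25

Successive powers of 70 modulo 79:
  70^0=1  70^1=70  70^2=2  70^3=61  70^4=4  70^5=43
  70^6=8  70^7=7  70^8=16  70^9=14  70^10=32  70^11=28
  70^12=64  70^13=56  70^14=49  70^15=33  70^16=19  70^17=66
  70^18=38  70^19=53  70^20=76  70^21=27  70^22=73  70^23=54
  70^24=67  70^25=29
So 70^25 ≡ 29 (mod 79), giving k = 25.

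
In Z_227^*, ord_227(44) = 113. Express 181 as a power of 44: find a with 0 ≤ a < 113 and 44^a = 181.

Successive powers of 44 modulo 227:
  44^0=1  44^1=44  44^2=120  44^3=59  44^4=99  44^5=43
  44^6=76  44^7=166  44^8=40  44^9=171  44^10=33  44^11=90
  44^12=101  44^13=131  44^14=89  44^15=57  44^16=11  44^17=30
  44^18=185  44^19=195  44^20=181
So 44^20 ≡ 181 (mod 227), giving a = 20.

20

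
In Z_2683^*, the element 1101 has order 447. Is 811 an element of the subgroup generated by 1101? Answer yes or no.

yes

811 ∈ ⟨1101⟩ iff 811^447 ≡ 1 (mod 2683), since |⟨1101⟩| = 447.
811^447 mod 2683 = 1.
Since 1 = 1, 811 lies in the subgroup.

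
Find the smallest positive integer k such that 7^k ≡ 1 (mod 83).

The order of 7 must divide p − 1 = 82 = 2 · 41.
Divisors: 1, 2, 41, 82.
Check each in increasing order: 7^1 ≡ 7;  7^2 ≡ 49;  7^41 ≡ 1.
Smallest exponent giving 1 is 41.

41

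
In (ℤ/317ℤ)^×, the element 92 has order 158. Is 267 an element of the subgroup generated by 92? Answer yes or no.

267 ∈ ⟨92⟩ iff 267^158 ≡ 1 (mod 317), since |⟨92⟩| = 158.
267^158 mod 317 = 316.
Since 316 ≠ 1, 267 does not lie in the subgroup.

no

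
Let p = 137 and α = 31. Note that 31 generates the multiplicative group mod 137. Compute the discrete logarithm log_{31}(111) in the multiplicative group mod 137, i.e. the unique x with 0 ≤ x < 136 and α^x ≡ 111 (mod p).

Successive powers of 31 modulo 137:
  31^0=1  31^1=31  31^2=2  31^3=62  31^4=4  31^5=124
  31^6=8  31^7=111
So 31^7 ≡ 111 (mod 137), giving x = 7.

7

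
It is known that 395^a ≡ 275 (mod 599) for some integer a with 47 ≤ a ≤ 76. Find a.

65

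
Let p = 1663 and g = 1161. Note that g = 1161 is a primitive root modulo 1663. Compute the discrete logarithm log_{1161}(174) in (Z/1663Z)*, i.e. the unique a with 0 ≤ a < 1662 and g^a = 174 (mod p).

1538

Baby-step giant-step with m = ceil(sqrt(1662)) = 41.
Baby table (1161^j mod 1663 for j=0..40):
  0:1  1:1161  2:891  3:65  4:630  5:1373  6:899  7:1038
  8:1106  9:230  10:950  11:381  12:1646  13:219  14:1483  15:558
  16:931  17:1604  18:1347  19:647  20:1154  21:1079  22:480  23:175
  24:289  25:1266  26:1397  27:492  28:803  29:1003  30:383  31:642
  32:338  33:1613  34:155  35:351  36:76  37:97  38:1196  39:1614
  40:1316
Giant step factor: 1161^(-41) ≡ 79 (mod 1663).
Scan 174·79^i mod 1663 for i = 0, 1, …:
  i=0: 174   i=1: 442   i=2: 1658   i=3: 1268
  i=4: 392   i=5: 1034   i=6: 199   i=7: 754
  i=8: 1361   i=9: 1087     …   i=36: 1403
  i=37: 1079
Match at i=37, j=21: a = 37·41 + 21 = 1538.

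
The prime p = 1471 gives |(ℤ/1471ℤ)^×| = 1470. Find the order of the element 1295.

294

The order of 1295 must divide p − 1 = 1470 = 2 · 3 · 5 · 7^2.
Divisors: 1, 2, 3, 5, 6, 7, 10, 14, 15, 21, 30, 35, 42, 49, 70, 98, 105, 147, 210, 245, 294, 490, 735, 1470.
Check each in increasing order: 1295^1 ≡ 1295;  1295^2 ≡ 85;  1295^3 ≡ 1221;  1295^5 ≡ 815;  1295^6 ≡ 718;  1295^7 ≡ 138;  1295^10 ≡ 804;  1295^14 ≡ 1392;  1295^15 ≡ 665;  1295^21 ≡ 866;  1295^30 ≡ 925;  1295^35 ≡ 723;  1295^42 ≡ 1217;  1295^49 ≡ 252;  1295^70 ≡ 524;  1295^98 ≡ 251;  1295^105 ≡ 805;  1295^147 ≡ 1470;  1295^210 ≡ 785;  1295^245 ≡ 1220;  1295^294 ≡ 1.
Smallest exponent giving 1 is 294.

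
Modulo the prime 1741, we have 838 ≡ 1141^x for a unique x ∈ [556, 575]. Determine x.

Compute 1141^556 mod 1741 = 1506, then multiply by 1141 repeatedly:
  1141^556=1506  1141^557=1720  1141^558=413  1141^559=1163  1141^560=341
  1141^561=838
Found 838 at exponent 561.

561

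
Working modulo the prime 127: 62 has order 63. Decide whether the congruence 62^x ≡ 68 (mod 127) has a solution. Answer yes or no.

yes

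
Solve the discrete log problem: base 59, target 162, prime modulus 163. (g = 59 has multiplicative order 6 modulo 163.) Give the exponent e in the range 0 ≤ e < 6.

3

Successive powers of 59 modulo 163:
  59^0=1  59^1=59  59^2=58  59^3=162
So 59^3 ≡ 162 (mod 163), giving e = 3.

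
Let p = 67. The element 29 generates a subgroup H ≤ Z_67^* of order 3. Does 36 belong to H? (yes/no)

no

⟨29⟩ has order 3; its elements mod 67 are {1, 29, 37}.
36 is not in this set.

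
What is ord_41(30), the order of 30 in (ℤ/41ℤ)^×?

40

The order of 30 must divide p − 1 = 40 = 2^3 · 5.
Divisors: 1, 2, 4, 5, 8, 10, 20, 40.
Check each in increasing order: 30^1 ≡ 30;  30^2 ≡ 39;  30^4 ≡ 4;  30^5 ≡ 38;  30^8 ≡ 16;  30^10 ≡ 9;  30^20 ≡ 40;  30^40 ≡ 1.
Smallest exponent giving 1 is 40.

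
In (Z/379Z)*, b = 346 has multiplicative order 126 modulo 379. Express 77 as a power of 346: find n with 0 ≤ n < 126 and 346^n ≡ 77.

16

Baby-step giant-step with m = ceil(sqrt(126)) = 12.
Baby table (346^j mod 379 for j=0..11):
  0:1  1:346  2:331  3:68  4:30  5:147  6:76  7:145
  8:142  9:241  10:6  11:181
Giant step factor: 346^(-12) ≡ 25 (mod 379).
Scan 77·25^i mod 379 for i = 0, 1, …:
  i=0: 77   i=1: 30
Match at i=1, j=4: n = 1·12 + 4 = 16.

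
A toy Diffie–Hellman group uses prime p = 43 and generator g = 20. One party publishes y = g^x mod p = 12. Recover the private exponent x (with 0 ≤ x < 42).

31

Baby-step giant-step with m = ceil(sqrt(42)) = 7.
Baby table (20^j mod 43 for j=0..6):
  0:1  1:20  2:13  3:2  4:40  5:26  6:4
Giant step factor: 20^(-7) ≡ 7 (mod 43).
Scan 12·7^i mod 43 for i = 0, 1, …:
  i=0: 12   i=1: 41   i=2: 29   i=3: 31
  i=4: 2
Match at i=4, j=3: x = 4·7 + 3 = 31.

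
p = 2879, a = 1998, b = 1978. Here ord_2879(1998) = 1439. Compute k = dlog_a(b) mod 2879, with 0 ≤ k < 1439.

88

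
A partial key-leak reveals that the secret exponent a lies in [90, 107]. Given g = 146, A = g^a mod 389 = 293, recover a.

Compute 146^90 mod 389 = 260, then multiply by 146 repeatedly:
  146^90=260  146^91=227  146^92=77  146^93=350  146^94=141
  146^95=358  146^96=142  146^97=115  146^98=63  146^99=251
  146^100=80  146^101=10  146^102=293
Found 293 at exponent 102.

102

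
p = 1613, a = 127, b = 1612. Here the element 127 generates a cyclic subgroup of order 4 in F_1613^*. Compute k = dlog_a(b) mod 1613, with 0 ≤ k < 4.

Successive powers of 127 modulo 1613:
  127^0=1  127^1=127  127^2=1612
So 127^2 ≡ 1612 (mod 1613), giving k = 2.

2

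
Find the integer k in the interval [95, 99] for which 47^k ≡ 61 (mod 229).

Compute 47^95 mod 229 = 89, then multiply by 47 repeatedly:
  47^95=89  47^96=61
Found 61 at exponent 96.

96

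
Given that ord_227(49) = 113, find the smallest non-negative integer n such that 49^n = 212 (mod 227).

Baby-step giant-step with m = ceil(sqrt(113)) = 11.
Baby table (49^j mod 227 for j=0..10):
  0:1  1:49  2:131  3:63  4:136  5:81  6:110  7:169
  8:109  9:120  10:205
Giant step factor: 49^(-11) ≡ 4 (mod 227).
Scan 212·4^i mod 227 for i = 0, 1, …:
  i=0: 212   i=1: 167   i=2: 214   i=3: 175
  i=4: 19   i=5: 76   i=6: 77   i=7: 81
Match at i=7, j=5: n = 7·11 + 5 = 82.

82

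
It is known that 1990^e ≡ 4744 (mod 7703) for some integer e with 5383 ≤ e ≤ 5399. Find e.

5391

Compute 1990^5383 mod 7703 = 86, then multiply by 1990 repeatedly:
  1990^5383=86  1990^5384=1674  1990^5385=3564  1990^5386=5600  1990^5387=5462
  1990^5388=447  1990^5389=3685  1990^5390=7597  1990^5391=4744
Found 4744 at exponent 5391.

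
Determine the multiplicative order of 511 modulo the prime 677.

The order of 511 must divide p − 1 = 676 = 2^2 · 13^2.
Divisors: 1, 2, 4, 13, 26, 52, 169, 338, 676.
Check each in increasing order: 511^1 ≡ 511;  511^2 ≡ 476;  511^4 ≡ 458;  511^13 ≡ 637;  511^26 ≡ 246;  511^52 ≡ 263;  511^169 ≡ 676;  511^338 ≡ 1.
Smallest exponent giving 1 is 338.

338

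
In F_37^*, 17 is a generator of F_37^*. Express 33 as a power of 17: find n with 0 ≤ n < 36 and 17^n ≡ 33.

8

Successive powers of 17 modulo 37:
  17^0=1  17^1=17  17^2=30  17^3=29  17^4=12  17^5=19
  17^6=27  17^7=15  17^8=33
So 17^8 ≡ 33 (mod 37), giving n = 8.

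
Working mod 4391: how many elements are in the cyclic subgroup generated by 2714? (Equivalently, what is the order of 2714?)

The order of 2714 must divide p − 1 = 4390 = 2 · 5 · 439.
Divisors: 1, 2, 5, 10, 439, 878, 2195, 4390.
Check each in increasing order: 2714^1 ≡ 2714;  2714^2 ≡ 2089;  2714^5 ≡ 4152;  2714^10 ≡ 38;  2714^439 ≡ 2128;  2714^878 ≡ 1263;  2714^2195 ≡ 4390;  2714^4390 ≡ 1.
Smallest exponent giving 1 is 4390.

4390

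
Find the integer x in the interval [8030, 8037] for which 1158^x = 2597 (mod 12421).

8035

Compute 1158^8030 mod 12421 = 4620, then multiply by 1158 repeatedly:
  1158^8030=4620  1158^8031=8930  1158^8032=6668  1158^8033=8103  1158^8034=5419
  1158^8035=2597
Found 2597 at exponent 8035.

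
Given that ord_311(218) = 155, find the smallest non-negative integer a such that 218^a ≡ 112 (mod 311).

13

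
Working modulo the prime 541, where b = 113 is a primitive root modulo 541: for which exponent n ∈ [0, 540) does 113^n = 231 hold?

387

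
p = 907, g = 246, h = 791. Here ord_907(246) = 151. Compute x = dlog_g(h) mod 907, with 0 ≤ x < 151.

Successive powers of 246 modulo 907:
  246^0=1  246^1=246  246^2=654  246^3=345  246^4=519  246^5=694
  246^6=208  246^7=376  246^8=889  246^9=107  246^10=19  246^11=139
  246^12=635  246^13=206  246^14=791
So 246^14 ≡ 791 (mod 907), giving x = 14.

14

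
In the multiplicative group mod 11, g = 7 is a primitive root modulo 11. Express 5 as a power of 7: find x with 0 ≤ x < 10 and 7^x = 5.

2

Successive powers of 7 modulo 11:
  7^0=1  7^1=7  7^2=5
So 7^2 ≡ 5 (mod 11), giving x = 2.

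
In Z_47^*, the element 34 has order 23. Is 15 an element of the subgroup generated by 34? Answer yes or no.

⟨34⟩ has order 23; its elements mod 47 are {1, 2, 3, 4, 6, 7, 8, 9, 12, 14, 16, 17, 18, 21, 24, 25, 27, 28, 32, 34, 36, 37, 42}.
15 is not in this set.

no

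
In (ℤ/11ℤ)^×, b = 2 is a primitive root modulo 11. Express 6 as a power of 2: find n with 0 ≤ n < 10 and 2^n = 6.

9

Successive powers of 2 modulo 11:
  2^0=1  2^1=2  2^2=4  2^3=8  2^4=5  2^5=10
  2^6=9  2^7=7  2^8=3  2^9=6
So 2^9 ≡ 6 (mod 11), giving n = 9.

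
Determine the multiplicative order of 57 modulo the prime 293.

73

The order of 57 must divide p − 1 = 292 = 2^2 · 73.
Divisors: 1, 2, 4, 73, 146, 292.
Check each in increasing order: 57^1 ≡ 57;  57^2 ≡ 26;  57^4 ≡ 90;  57^73 ≡ 1.
Smallest exponent giving 1 is 73.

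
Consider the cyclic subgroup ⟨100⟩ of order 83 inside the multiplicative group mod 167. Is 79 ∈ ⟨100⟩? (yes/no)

no

79 ∈ ⟨100⟩ iff 79^83 ≡ 1 (mod 167), since |⟨100⟩| = 83.
79^83 mod 167 = 166.
Since 166 ≠ 1, 79 does not lie in the subgroup.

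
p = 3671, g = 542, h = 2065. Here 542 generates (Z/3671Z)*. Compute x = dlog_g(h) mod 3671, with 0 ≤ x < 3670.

1376

Baby-step giant-step with m = ceil(sqrt(3670)) = 61.
Baby table (542^j mod 3671 for j=0..60):
  0:1  1:542  2:84  3:1476  4:3385  5:2841  6:1673  7:29
  8:1034  9:2436  10:2423  11:2719  12:1627  13:794  14:841  15:618
  16:895  17:518  18:1760  19:3131  20:1000  21:2363  22:3238  23:258
  24:338  25:3317  26:2695  27:3303  28:2449  29:2127  30:140  31:2460
  32:747  33:1064  34:341  35:1272  36:2947  37:389  38:1591  39:3308
  40:1488  41:2547  42:178  43:1030  44:268  45:2087  46:486  47:2771
  48:443  49:1491  50:502  51:430  52:1787  53:3081  54:3268  55:1834
  56:2858  57:3545  58:1457  59:429  60:1245
Giant step factor: 542^(-61) ≡ 3110 (mod 3671).
Scan 2065·3110^i mod 3671 for i = 0, 1, …:
  i=0: 2065   i=1: 1571   i=2: 3380   i=3: 1727
  i=4: 297   i=5: 2249   i=6: 1135   i=7: 2019
  i=8: 1680   i=9: 967     …   i=21: 1439
  i=22: 341
Match at i=22, j=34: x = 22·61 + 34 = 1376.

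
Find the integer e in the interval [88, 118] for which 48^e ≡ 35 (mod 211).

Compute 48^88 mod 211 = 52, then multiply by 48 repeatedly:
  48^88=52  48^89=175  48^90=171  48^91=190  48^92=47
  48^93=146  48^94=45  48^95=50  48^96=79  48^97=205
  48^98=134  48^99=102  48^100=43  48^101=165  48^102=113
  48^103=149  48^104=189  48^105=210  48^106=163  48^107=17
  48^108=183  48^109=133  48^110=54  48^111=60  48^112=137
  48^113=35
Found 35 at exponent 113.

113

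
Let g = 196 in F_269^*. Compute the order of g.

67

The order of 196 must divide p − 1 = 268 = 2^2 · 67.
Divisors: 1, 2, 4, 67, 134, 268.
Check each in increasing order: 196^1 ≡ 196;  196^2 ≡ 218;  196^4 ≡ 180;  196^67 ≡ 1.
Smallest exponent giving 1 is 67.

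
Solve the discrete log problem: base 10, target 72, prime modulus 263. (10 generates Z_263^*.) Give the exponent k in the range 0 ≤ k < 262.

164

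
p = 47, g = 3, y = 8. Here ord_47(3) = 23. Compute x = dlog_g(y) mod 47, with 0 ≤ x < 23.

Successive powers of 3 modulo 47:
  3^0=1  3^1=3  3^2=9  3^3=27  3^4=34  3^5=8
So 3^5 ≡ 8 (mod 47), giving x = 5.

5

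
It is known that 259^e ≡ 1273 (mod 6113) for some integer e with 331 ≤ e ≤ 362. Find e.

357

Compute 259^331 mod 6113 = 579, then multiply by 259 repeatedly:
  259^331=579  259^332=3249  259^333=4010  259^334=5493  259^335=4471
  259^336=2632  259^337=3145  259^338=1526  259^339=4002  259^340=3421
  259^341=5767  259^342=2081  259^343=1035  259^344=5206  259^345=3494
  259^346=222  259^347=2481  259^348=714  259^349=1536  259^350=479
  259^351=1801  259^352=1871  259^353=1662  259^354=2548  259^355=5841
  259^356=2908  259^357=1273
Found 1273 at exponent 357.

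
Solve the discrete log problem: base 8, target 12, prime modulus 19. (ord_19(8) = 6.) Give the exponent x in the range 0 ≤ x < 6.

5

Successive powers of 8 modulo 19:
  8^0=1  8^1=8  8^2=7  8^3=18  8^4=11  8^5=12
So 8^5 ≡ 12 (mod 19), giving x = 5.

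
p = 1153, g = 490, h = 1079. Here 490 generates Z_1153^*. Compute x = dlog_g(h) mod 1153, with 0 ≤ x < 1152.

Baby-step giant-step with m = ceil(sqrt(1152)) = 34.
Baby table (490^j mod 1153 for j=0..33):
  0:1  1:490  2:276  3:339  4:78  5:171  6:774  7:1076
  8:319  9:655  10:416  11:912  12:669  13:358  14:164  15:803
  16:297  17:252  18:109  19:372  20:106  21:55  22:431  23:191
  24:197  25:831  26:181  27:1062  28:377  29:250  30:282  31:973
  32:581  33:1052
Giant step factor: 490^(-34) ≡ 868 (mod 1153).
Scan 1079·868^i mod 1153 for i = 0, 1, …:
  i=0: 1079   i=1: 336   i=2: 1092   i=3: 90
  i=4: 869   i=5: 230   i=6: 171
Match at i=6, j=5: x = 6·34 + 5 = 209.

209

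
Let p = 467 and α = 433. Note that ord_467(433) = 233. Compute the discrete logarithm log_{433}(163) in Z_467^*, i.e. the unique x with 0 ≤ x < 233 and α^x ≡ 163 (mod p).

12

Successive powers of 433 modulo 467:
  433^0=1  433^1=433  433^2=222  433^3=391  433^4=249  433^5=407
  433^6=172  433^7=223  433^8=357  433^9=4  433^10=331  433^11=421
  433^12=163
So 433^12 ≡ 163 (mod 467), giving x = 12.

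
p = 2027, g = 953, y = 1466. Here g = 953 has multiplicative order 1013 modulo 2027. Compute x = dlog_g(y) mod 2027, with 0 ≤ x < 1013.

775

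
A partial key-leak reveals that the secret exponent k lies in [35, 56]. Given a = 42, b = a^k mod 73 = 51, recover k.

45

Compute 42^35 mod 73 = 33, then multiply by 42 repeatedly:
  42^35=33  42^36=72  42^37=31  42^38=61  42^39=7
  42^40=2  42^41=11  42^42=24  42^43=59  42^44=69
  42^45=51
Found 51 at exponent 45.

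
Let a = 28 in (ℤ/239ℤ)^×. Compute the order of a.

The order of 28 must divide p − 1 = 238 = 2 · 7 · 17.
Divisors: 1, 2, 7, 14, 17, 34, 119, 238.
Check each in increasing order: 28^1 ≡ 28;  28^2 ≡ 67;  28^7 ≡ 199;  28^14 ≡ 166;  28^17 ≡ 238;  28^34 ≡ 1.
Smallest exponent giving 1 is 34.

34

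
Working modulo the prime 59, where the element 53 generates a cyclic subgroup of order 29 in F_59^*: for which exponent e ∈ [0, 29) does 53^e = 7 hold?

14

Successive powers of 53 modulo 59:
  53^0=1  53^1=53  53^2=36  53^3=20  53^4=57  53^5=12
  53^6=46  53^7=19  53^8=4  53^9=35  53^10=26  53^11=21
  53^12=51  53^13=48  53^14=7
So 53^14 ≡ 7 (mod 59), giving e = 14.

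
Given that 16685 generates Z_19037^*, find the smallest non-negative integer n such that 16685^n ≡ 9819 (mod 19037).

Baby-step giant-step with m = ceil(sqrt(19036)) = 138.
Baby table (16685^j mod 19037 for j=0..137):
  0:1  1:16685  2:11174  3:8849  4:13630  5:548  6:5620  7:12475
  8:13854  9:6736  10:14749  11:14803  12:2017  13:15266  14:17187  15:10764
  16:2282  17:1170  18:8525  19:14198  20:16239  21:13131  22:12939  23:7635
  24:13408  25:8693  26:18839  27:8808  28:14877  29:18339  30:4514  31:5718
  32:10423  33:4760  34:17273  35:17899  36:11396  37:704  38:411  39:4215
  40:4597  41:872  42:5052  43:15821  44:6343  45:6272  46:1931  47:8131
  48:8073  49:11230  50:10396  51:11153  52:1130  53:7420  54:5089  55:4945
  56:967  57:10056  58:11279  59:9370  60:6606  61:15917  62:8995  63:12904
  64:13807  65:3058  66:3570  67:17714  68:8665  69:8547  70:528  71:14586
  72:17439  73:8207  74:654  75:3789  76:16625  77:19035  78:4704  79:15726
  80:1339  81:10814  82:17941  83:7797  84:13124  85:10366  86:5565  87:8576
  88:8468  89:15003  90:7542  91:3700  92:16546  93:14473  94:16697  95:1987
  96:9678  97:5596  98:11812  99:12196  100:3767  101:11258  102:1651  103:396
  104:1421  105:8320  106:1396  107:10009  108:7601  109:17228  110:9517  111:3528
  112:2276  113:15282  114:17629  115:18215  116:10607  117:9843  118:17293  119:8933
  120:6432  121:6351  122:6493  123:15175  124:2775  125:2891  126:15614  127:17282
  128:15768  129:16777  130:4197  131:8859  132:9147  133:17103  134:17962  135:15516
  136:297  137:5825
Giant step factor: 16685^(-138) ≡ 10089 (mod 19037).
Scan 9819·10089^i mod 19037 for i = 0, 1, …:
  i=0: 9819   i=1: 14380   i=2: 17880   i=3: 15745
  i=4: 6577   i=5: 11408   i=6: 16647   i=7: 7169
  i=8: 6478   i=9: 2521     …   i=62: 10710
  i=63: 18215
Match at i=63, j=115: n = 63·138 + 115 = 8809.

8809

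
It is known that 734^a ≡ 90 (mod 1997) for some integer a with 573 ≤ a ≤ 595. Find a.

Compute 734^573 mod 1997 = 1786, then multiply by 734 repeatedly:
  734^573=1786  734^574=892  734^575=1709  734^576=290  734^577=1178
  734^578=1948  734^579=1977  734^580=1296  734^581=692  734^582=690
  734^583=1219  734^584=90
Found 90 at exponent 584.

584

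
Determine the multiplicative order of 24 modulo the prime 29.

The order of 24 must divide p − 1 = 28 = 2^2 · 7.
Divisors: 1, 2, 4, 7, 14, 28.
Check each in increasing order: 24^1 ≡ 24;  24^2 ≡ 25;  24^4 ≡ 16;  24^7 ≡ 1.
Smallest exponent giving 1 is 7.

7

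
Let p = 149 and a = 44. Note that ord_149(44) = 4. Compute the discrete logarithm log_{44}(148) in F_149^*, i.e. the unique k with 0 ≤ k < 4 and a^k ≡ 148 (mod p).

2

Successive powers of 44 modulo 149:
  44^0=1  44^1=44  44^2=148
So 44^2 ≡ 148 (mod 149), giving k = 2.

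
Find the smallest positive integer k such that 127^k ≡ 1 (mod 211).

The order of 127 must divide p − 1 = 210 = 2 · 3 · 5 · 7.
Divisors: 1, 2, 3, 5, 6, 7, 10, 14, 15, 21, 30, 35, 42, 70, 105, 210.
Check each in increasing order: 127^1 ≡ 127;  127^2 ≡ 93;  127^3 ≡ 206;  127^5 ≡ 168;  127^6 ≡ 25;  127^7 ≡ 10;  127^10 ≡ 161;  127^14 ≡ 100;  127^15 ≡ 40;  127^21 ≡ 156;  127^30 ≡ 123;  127^35 ≡ 197;  127^42 ≡ 71;  127^70 ≡ 196;  127^105 ≡ 210;  127^210 ≡ 1.
Smallest exponent giving 1 is 210.

210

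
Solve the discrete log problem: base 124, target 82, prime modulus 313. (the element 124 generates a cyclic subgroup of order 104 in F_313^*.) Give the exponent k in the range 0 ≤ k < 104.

29

Baby-step giant-step with m = ceil(sqrt(104)) = 11.
Baby table (124^j mod 313 for j=0..10):
  0:1  1:124  2:39  3:141  4:269  5:178  6:162  7:56
  8:58  9:306  10:71
Giant step factor: 124^(-11) ≡ 180 (mod 313).
Scan 82·180^i mod 313 for i = 0, 1, …:
  i=0: 82   i=1: 49   i=2: 56
Match at i=2, j=7: k = 2·11 + 7 = 29.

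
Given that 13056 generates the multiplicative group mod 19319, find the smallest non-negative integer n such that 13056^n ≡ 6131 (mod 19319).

17708

Baby-step giant-step with m = ceil(sqrt(19318)) = 139.
Baby table (13056^j mod 19319 for j=0..138):
  0:1  1:13056  2:7599  3:9479  4:310  5:9689  6:18091  7:2002
  8:18824  9:9145  10:5700  11:2412  12:1102  13:14376  14:8971  15:13598
  16:13197  17:13190  18:18393  19:3838  20:14761  21:12591  22:2725  23:11321
  24:16626  25:772  26:14033  27:12771  28:15206  29:7492  30:3455  31:17934
  32:24  33:4240  34:8505  35:14987  36:7440  37:708  38:9166  39:9410
  40:7439  41:6971  42:1567  43:19250  44:7129  45:16601  46:2795  47:17248
  48:7624  49:7456  50:16414  51:14836  52:6522  53:12399  54:7443  55:1238
  56:12644  57:18528  58:8369  59:16719  60:17202  61:5937  62:5644  63:5398
  64:576  65:5165  66:10930  67:11946  68:4689  69:16992  70:7475  71:13331
  72:4665  73:12752  74:18289  75:17663  76:16544  77:12044  78:9123  79:8253
  80:9105  81:5073  82:7556  83:8322  84:1976  85:7791  86:4761  87:10393
  88:13671  89:335  90:7666  91:14876  92:7149  93:7255  94:223  95:13638
  96:13824  97:8046  98:11173  99:16238  100:15941  101:2109  102:5529  103:10840
  104:15365  105:16263  106:13918  107:18213  108:10676  109:18590  110:6443  111:4882
  112:6011  113:5838  114:7473  115:6538  116:8786  117:13113  118:17669  119:17604
  120:19000  121:8040  122:10113  123:9282  124:17024  125:249  126:5352  127:18208
  128:3353  129:19233  130:17005  131:3332  132:15523  133:11978  134:16782  135:9013
  136:1699  137:3932  138:5609
Giant step factor: 13056^(-139) ≡ 19196 (mod 19319).
Scan 6131·19196^i mod 19319 for i = 0, 1, …:
  i=0: 6131   i=1: 18647   i=2: 5380   i=3: 14425
  i=4: 3073   i=5: 8401   i=6: 9903   i=7: 18347
  i=8: 3642   i=9: 15690     …   i=126: 147
  i=127: 1238
Match at i=127, j=55: n = 127·139 + 55 = 17708.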